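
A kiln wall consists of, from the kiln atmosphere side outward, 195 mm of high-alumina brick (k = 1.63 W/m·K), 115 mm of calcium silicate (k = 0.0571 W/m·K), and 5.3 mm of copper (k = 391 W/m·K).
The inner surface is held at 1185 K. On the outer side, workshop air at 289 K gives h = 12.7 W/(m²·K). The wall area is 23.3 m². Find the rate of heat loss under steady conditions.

Model the wall as resistances in series:
R_high-alumina brick = L/(kA) = 0.195/(1.63×23.3) = 0.005134 K/W
R_calcium silicate = L/(kA) = 0.115/(0.0571×23.3) = 0.08644 K/W
R_copper = L/(kA) = 0.0053/(391×23.3) = 5.818×10^-7 K/W
R_outer film = 1/(h_o·A) = 1/(12.7×23.3) = 0.003379 K/W
R_total = 0.09495 K/W
Q = ΔT / R_total = 896 / 0.09495

Q ≈ 9440 W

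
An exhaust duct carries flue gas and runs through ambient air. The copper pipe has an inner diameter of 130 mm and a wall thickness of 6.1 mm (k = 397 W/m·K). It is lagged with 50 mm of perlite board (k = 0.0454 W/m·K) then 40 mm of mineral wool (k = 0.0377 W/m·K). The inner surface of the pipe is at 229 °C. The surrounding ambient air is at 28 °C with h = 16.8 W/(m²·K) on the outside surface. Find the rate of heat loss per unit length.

q′ ≈ 64.2 W/m

Per-layer cylindrical resistances, series-summed:
R_copper pipe wall = ln(71.1/65)/(2π×397×1) = 3.596×10^-5 K/W
R_perlite board = ln(121.1/71.1)/(2π×0.0454×1) = 1.867 K/W
R_mineral wool = ln(161.1/121.1)/(2π×0.0377×1) = 1.205 K/W
R_outer film = 1/(h_o·2πr_oL) = 1/(16.8×2π×0.1611×1) = 0.05881 K/W
R_total = 3.131 K/W
Q = ΔT/R_total = 201/3.131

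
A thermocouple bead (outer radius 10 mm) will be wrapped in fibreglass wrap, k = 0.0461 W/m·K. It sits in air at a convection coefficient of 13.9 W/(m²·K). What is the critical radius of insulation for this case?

For a sphere r_cr = 2k/h = 2×0.0461/13.9
r_cr = 6.63 mm; since the bare radius (10 mm) is above r_cr, any added insulation will reduce heat loss.

r_cr ≈ 6.63 mm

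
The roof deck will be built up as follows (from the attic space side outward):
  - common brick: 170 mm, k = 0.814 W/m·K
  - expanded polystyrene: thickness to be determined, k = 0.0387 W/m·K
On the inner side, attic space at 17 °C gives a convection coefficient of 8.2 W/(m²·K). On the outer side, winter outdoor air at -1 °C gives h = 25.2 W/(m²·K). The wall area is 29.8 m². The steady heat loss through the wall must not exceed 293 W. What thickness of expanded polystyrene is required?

Using the resistance-network approach (series):
R_inner film = 1/(h_i·A) = 1/(8.2×29.8) = 0.004092 K/W
R_common brick = L/(kA) = 0.17/(0.814×29.8) = 0.007008 K/W
R_outer film = 1/(h_o·A) = 1/(25.2×29.8) = 0.001332 K/W
Sum of the known resistances R_other = 0.01243 K/W
Required total resistance R_tot = ΔT/Q_allow = 18/293 = 0.06143 K/W
R_expanded polystyrene = R_tot − R_other = 0.049 K/W
L = R·k·A = 0.049×0.0387×29.8

L ≈ 56.5 mm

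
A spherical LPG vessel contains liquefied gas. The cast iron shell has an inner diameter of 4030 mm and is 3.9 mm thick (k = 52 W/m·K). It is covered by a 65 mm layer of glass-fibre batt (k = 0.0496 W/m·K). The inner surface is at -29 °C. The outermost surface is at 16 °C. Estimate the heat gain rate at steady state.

For a spherical shell R = (1/r₁ − 1/r₂)/(4πk); film R = 1/(h·4πr²). In series:
R_cast iron shell = (1/2.015 − 1/2.0189)/(4π×52) = 1.467×10^-6 K/W
R_glass-fibre batt = (1/2.0189 − 1/2.0839)/(4π×0.0496) = 0.02479 K/W
R_total = 0.02479 K/W
Q = ΔT/R_total = 45/0.02479

Q ≈ 1820 W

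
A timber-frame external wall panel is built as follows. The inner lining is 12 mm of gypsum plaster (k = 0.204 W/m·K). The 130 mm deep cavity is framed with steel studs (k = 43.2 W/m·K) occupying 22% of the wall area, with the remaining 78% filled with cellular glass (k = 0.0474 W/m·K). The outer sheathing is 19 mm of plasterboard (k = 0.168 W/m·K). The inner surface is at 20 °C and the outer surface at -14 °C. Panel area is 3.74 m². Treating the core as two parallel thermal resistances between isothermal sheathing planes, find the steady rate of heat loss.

Sheathing layers in series; stud and cavity paths in parallel between them.
R_inner = 0.012/(0.204×3.74) = 0.01573 K/W
R_stud  = 0.13/(43.2×0.22×3.74) = 0.003657 K/W
R_cav   = 0.13/(0.0474×0.78×3.74) = 0.9402 K/W
1/R_core = 1/R_stud + 1/R_cav → R_core = 0.003643 K/W
R_outer = 0.019/(0.168×3.74) = 0.03024 K/W
R_total = 0.04961 K/W
Q = ΔT/R_total = 34/0.04961

Q ≈ 685 W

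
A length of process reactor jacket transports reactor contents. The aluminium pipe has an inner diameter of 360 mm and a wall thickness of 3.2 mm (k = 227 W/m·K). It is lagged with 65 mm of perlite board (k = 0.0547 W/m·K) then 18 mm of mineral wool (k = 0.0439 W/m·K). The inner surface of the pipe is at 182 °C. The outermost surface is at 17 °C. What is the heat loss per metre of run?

q′ ≈ 145 W/m

Treating each annulus and film as a series resistance:
R_aluminium pipe wall = ln(183.2/180)/(2π×227×1) = 1.235×10^-5 K/W
R_perlite board = ln(248.2/183.2)/(2π×0.0547×1) = 0.8835 K/W
R_mineral wool = ln(266.2/248.2)/(2π×0.0439×1) = 0.2538 K/W
R_total = 1.137 K/W
Q = ΔT/R_total = 165/1.137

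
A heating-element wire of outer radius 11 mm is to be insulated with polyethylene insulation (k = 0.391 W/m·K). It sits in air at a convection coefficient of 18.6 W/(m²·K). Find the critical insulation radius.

r_cr ≈ 21 mm

For a cylinder r_cr = k/h = 0.391/18.6
r_cr = 21 mm; since the bare radius (11 mm) is below r_cr, adding a thin layer of insulation will *increase* heat loss.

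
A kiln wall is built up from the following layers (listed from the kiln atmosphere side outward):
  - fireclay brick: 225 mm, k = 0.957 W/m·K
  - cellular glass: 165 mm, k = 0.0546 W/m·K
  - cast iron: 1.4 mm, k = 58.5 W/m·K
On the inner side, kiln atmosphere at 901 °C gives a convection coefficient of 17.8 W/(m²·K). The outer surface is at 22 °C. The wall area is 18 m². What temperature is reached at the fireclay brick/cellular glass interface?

T ≈ 824 °C

Model the wall as resistances in series:
R_inner film = 1/(h_i·A) = 1/(17.8×18) = 0.003121 K/W
R_fireclay brick = L/(kA) = 0.225/(0.957×18) = 0.01306 K/W
R_cellular glass = L/(kA) = 0.165/(0.0546×18) = 0.1679 K/W
R_cast iron = L/(kA) = 0.0014/(58.5×18) = 1.33×10^-6 K/W
R_total = 0.1841 K/W;  Q = ΔT/R_total = 879/0.1841 = 4775 W
T_interface = T_inner − Q·ΣR(inner→interface) = 901 − 4780×0.01618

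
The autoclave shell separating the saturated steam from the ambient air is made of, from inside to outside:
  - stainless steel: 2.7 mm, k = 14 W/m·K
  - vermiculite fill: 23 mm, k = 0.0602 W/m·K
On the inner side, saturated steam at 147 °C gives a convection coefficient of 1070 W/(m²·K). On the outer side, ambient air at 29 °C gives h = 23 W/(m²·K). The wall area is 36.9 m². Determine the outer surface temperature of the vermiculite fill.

T ≈ 41 °C

Series thermal resistances:
R_inner film = 1/(h_i·A) = 1/(1070×36.9) = 2.533×10^-5 K/W
R_stainless steel = L/(kA) = 0.0027/(14×36.9) = 5.226×10^-6 K/W
R_vermiculite fill = L/(kA) = 0.023/(0.0602×36.9) = 0.01035 K/W
R_outer film = 1/(h_o·A) = 1/(23×36.9) = 0.001178 K/W
R_total = 0.01156 K/W;  Q = ΔT/R_total = 118/0.01156 = 10210 W
T_interface = T_inner − Q·ΣR(inner→interface) = 147 − 10200×0.01038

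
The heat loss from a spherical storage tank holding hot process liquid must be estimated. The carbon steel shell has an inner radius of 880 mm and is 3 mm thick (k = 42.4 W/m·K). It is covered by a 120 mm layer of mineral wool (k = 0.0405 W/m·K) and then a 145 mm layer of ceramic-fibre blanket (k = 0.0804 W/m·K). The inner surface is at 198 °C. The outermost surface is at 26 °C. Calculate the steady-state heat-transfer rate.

Spherical conduction: R = (1/r_in − 1/r_out)/(4πk) per layer; series-sum.
R_carbon steel shell = (1/0.88 − 1/0.883)/(4π×42.4) = 7.246×10^-6 K/W
R_mineral wool = (1/0.883 − 1/1.003)/(4π×0.0405) = 0.2662 K/W
R_ceramic-fibre blanket = (1/1.003 − 1/1.148)/(4π×0.0804) = 0.1246 K/W
R_total = 0.3909 K/W
Q = ΔT/R_total = 172/0.3909

Q ≈ 440 W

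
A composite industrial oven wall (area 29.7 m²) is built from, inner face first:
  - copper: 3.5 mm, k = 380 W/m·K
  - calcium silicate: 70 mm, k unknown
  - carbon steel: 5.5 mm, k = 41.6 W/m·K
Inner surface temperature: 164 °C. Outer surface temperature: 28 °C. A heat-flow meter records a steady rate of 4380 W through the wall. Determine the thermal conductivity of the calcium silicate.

k ≈ 0.0759 W/(m·K)

Using the resistance-network approach (series):
R_copper = L/(kA) = 0.0035/(380×29.7) = 3.101×10^-7 K/W
R_carbon steel = L/(kA) = 0.0055/(41.6×29.7) = 4.452×10^-6 K/W
Sum of known resistances R_other = 4.762×10^-6 K/W
Total R = ΔT/Q = 136/4380 = 0.03105 K/W
R_calcium silicate = R_total − R_other = 0.03105 K/W
k = L/(R·A) = 0.07/(0.03105×29.7)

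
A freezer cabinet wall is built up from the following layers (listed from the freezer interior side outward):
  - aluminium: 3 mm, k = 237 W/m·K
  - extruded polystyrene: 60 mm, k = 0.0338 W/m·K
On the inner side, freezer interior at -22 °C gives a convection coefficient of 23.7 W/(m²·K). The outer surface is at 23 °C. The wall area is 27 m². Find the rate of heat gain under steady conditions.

Q ≈ 669 W

Using the resistance-network approach (series):
R_inner film = 1/(h_i·A) = 1/(23.7×27) = 0.001563 K/W
R_aluminium = L/(kA) = 0.003/(237×27) = 4.688×10^-7 K/W
R_extruded polystyrene = L/(kA) = 0.06/(0.0338×27) = 0.06575 K/W
R_total = 0.06731 K/W
Q = ΔT / R_total = 45 / 0.06731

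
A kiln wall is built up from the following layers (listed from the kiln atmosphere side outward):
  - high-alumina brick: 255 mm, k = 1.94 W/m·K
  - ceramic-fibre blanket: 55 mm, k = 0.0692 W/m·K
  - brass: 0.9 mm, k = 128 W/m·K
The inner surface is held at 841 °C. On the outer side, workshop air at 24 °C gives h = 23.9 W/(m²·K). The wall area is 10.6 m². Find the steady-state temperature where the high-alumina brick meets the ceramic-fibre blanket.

T ≈ 730 °C

Using the resistance-network approach (series):
R_high-alumina brick = L/(kA) = 0.255/(1.94×10.6) = 0.0124 K/W
R_ceramic-fibre blanket = L/(kA) = 0.055/(0.0692×10.6) = 0.07498 K/W
R_brass = L/(kA) = 0.0009/(128×10.6) = 6.633×10^-7 K/W
R_outer film = 1/(h_o·A) = 1/(23.9×10.6) = 0.003947 K/W
R_total = 0.09133 K/W;  Q = ΔT/R_total = 817/0.09133 = 8946 W
T_interface = T_inner − Q·ΣR(inner→interface) = 841 − 8950×0.0124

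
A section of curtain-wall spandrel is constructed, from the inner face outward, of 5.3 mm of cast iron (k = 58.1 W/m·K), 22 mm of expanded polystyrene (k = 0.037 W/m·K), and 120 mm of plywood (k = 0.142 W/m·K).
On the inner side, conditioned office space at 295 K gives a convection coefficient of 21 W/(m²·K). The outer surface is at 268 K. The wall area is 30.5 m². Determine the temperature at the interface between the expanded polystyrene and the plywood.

Using the resistance-network approach (series):
R_inner film = 1/(h_i·A) = 1/(21×30.5) = 0.001561 K/W
R_cast iron = L/(kA) = 0.0053/(58.1×30.5) = 2.991×10^-6 K/W
R_expanded polystyrene = L/(kA) = 0.022/(0.037×30.5) = 0.01949 K/W
R_plywood = L/(kA) = 0.12/(0.142×30.5) = 0.02771 K/W
R_total = 0.04877 K/W;  Q = ΔT/R_total = 27/0.04877 = 553.7 W
T_interface = T_inner − Q·ΣR(inner→interface) = 295 − 554×0.02106

T ≈ 283 K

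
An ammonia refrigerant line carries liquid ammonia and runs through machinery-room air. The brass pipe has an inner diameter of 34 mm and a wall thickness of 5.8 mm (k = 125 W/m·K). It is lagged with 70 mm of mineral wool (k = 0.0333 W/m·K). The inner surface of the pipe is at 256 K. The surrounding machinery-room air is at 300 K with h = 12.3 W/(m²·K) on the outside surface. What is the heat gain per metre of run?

Per-layer cylindrical resistances, series-summed:
R_brass pipe wall = ln(22.8/17)/(2π×125×1) = 3.738×10^-4 K/W
R_mineral wool = ln(92.8/22.8)/(2π×0.0333×1) = 6.709 K/W
R_outer film = 1/(h_o·2πr_oL) = 1/(12.3×2π×0.0928×1) = 0.1394 K/W
R_total = 6.849 K/W
Q = ΔT/R_total = 44/6.849

q′ ≈ 6.42 W/m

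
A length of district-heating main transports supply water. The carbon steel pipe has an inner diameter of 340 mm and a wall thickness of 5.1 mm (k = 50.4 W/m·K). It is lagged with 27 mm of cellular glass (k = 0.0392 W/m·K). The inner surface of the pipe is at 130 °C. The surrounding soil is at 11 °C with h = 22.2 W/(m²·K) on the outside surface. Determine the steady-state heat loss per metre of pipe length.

Radial resistances (cylindrical: R_cond = ln(r_o/r_i)/(2πkL), R_conv = 1/(h·2πrL)):
R_carbon steel pipe wall = ln(175.1/170)/(2π×50.4×1) = 9.334×10^-5 K/W
R_cellular glass = ln(202.1/175.1)/(2π×0.0392×1) = 0.5822 K/W
R_outer film = 1/(h_o·2πr_oL) = 1/(22.2×2π×0.2021×1) = 0.03547 K/W
R_total = 0.6178 K/W
Q = ΔT/R_total = 119/0.6178

q′ ≈ 193 W/m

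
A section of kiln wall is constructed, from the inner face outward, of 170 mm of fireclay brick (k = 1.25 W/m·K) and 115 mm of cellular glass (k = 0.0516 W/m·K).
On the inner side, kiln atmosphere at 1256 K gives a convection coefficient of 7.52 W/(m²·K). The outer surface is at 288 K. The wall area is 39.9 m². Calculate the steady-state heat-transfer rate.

Using the resistance-network approach (series):
R_inner film = 1/(h_i·A) = 1/(7.52×39.9) = 0.003333 K/W
R_fireclay brick = L/(kA) = 0.17/(1.25×39.9) = 0.003409 K/W
R_cellular glass = L/(kA) = 0.115/(0.0516×39.9) = 0.05586 K/W
R_total = 0.0626 K/W
Q = ΔT / R_total = 968 / 0.0626

Q ≈ 15500 W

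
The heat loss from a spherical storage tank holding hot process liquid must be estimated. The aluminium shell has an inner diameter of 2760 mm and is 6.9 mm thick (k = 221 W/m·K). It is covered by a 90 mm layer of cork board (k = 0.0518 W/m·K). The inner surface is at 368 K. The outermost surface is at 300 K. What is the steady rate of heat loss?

Spherical conduction: R = (1/r_in − 1/r_out)/(4πk) per layer; series-sum.
R_aluminium shell = (1/1.38 − 1/1.3869)/(4π×221) = 1.298×10^-6 K/W
R_cork board = (1/1.3869 − 1/1.4769)/(4π×0.0518) = 0.0675 K/W
R_total = 0.0675 K/W
Q = ΔT/R_total = 68/0.0675

Q ≈ 1010 W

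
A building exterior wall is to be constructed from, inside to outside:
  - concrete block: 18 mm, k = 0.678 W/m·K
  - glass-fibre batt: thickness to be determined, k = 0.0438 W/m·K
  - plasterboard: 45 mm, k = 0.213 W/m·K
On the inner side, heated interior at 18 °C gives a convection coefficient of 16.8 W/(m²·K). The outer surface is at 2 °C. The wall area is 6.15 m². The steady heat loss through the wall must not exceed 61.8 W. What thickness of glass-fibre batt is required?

L ≈ 56.7 mm

Thermal resistances in series:
R_inner film = 1/(h_i·A) = 1/(16.8×6.15) = 0.009679 K/W
R_concrete block = L/(kA) = 0.018/(0.678×6.15) = 0.004317 K/W
R_plasterboard = L/(kA) = 0.045/(0.213×6.15) = 0.03435 K/W
Sum of the known resistances R_other = 0.04835 K/W
Required total resistance R_tot = ΔT/Q_allow = 16/61.8 = 0.2589 K/W
R_glass-fibre batt = R_tot − R_other = 0.2106 K/W
L = R·k·A = 0.2106×0.0438×6.15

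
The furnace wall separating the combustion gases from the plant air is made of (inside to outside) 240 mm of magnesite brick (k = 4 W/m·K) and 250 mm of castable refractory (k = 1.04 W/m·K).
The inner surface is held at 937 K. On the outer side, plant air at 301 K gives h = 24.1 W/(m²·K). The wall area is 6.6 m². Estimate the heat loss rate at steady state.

Treating each layer as a thermal resistance in series:
R_magnesite brick = L/(kA) = 0.24/(4×6.6) = 0.009091 K/W
R_castable refractory = L/(kA) = 0.25/(1.04×6.6) = 0.03642 K/W
R_outer film = 1/(h_o·A) = 1/(24.1×6.6) = 0.006287 K/W
R_total = 0.0518 K/W
Q = ΔT / R_total = 636 / 0.0518

Q ≈ 12300 W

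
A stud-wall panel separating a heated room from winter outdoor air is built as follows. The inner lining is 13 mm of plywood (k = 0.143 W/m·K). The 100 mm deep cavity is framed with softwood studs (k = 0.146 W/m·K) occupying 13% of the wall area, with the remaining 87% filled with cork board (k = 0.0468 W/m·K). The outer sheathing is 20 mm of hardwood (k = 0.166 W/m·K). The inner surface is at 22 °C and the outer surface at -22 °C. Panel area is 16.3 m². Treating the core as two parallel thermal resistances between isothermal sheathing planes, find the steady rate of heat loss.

Q ≈ 380 W

Sheathing layers in series; stud and cavity paths in parallel between them.
R_inner = 0.013/(0.143×16.3) = 0.005577 K/W
R_stud  = 0.1/(0.146×0.13×16.3) = 0.3232 K/W
R_cav   = 0.1/(0.0468×0.87×16.3) = 0.1507 K/W
1/R_core = 1/R_stud + 1/R_cav → R_core = 0.1028 K/W
R_outer = 0.02/(0.166×16.3) = 0.007392 K/W
R_total = 0.1157 K/W
Q = ΔT/R_total = 44/0.1157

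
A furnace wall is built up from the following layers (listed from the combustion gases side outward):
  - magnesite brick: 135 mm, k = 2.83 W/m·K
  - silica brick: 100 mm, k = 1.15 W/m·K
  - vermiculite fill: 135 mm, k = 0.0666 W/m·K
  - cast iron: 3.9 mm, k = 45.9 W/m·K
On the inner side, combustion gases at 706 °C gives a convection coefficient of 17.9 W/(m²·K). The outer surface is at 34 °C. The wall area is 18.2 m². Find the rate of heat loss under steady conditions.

Q ≈ 5520 W

Series thermal resistances:
R_inner film = 1/(h_i·A) = 1/(17.9×18.2) = 0.00307 K/W
R_magnesite brick = L/(kA) = 0.135/(2.83×18.2) = 0.002621 K/W
R_silica brick = L/(kA) = 0.1/(1.15×18.2) = 0.004778 K/W
R_vermiculite fill = L/(kA) = 0.135/(0.0666×18.2) = 0.1114 K/W
R_cast iron = L/(kA) = 0.0039/(45.9×18.2) = 4.669×10^-6 K/W
R_total = 0.1218 K/W
Q = ΔT / R_total = 672 / 0.1218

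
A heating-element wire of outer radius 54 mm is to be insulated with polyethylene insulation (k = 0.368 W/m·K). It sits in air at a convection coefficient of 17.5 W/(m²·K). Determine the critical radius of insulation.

For a cylinder r_cr = k/h = 0.368/17.5
r_cr = 21 mm; since the bare radius (54 mm) is above r_cr, any added insulation will reduce heat loss.

r_cr ≈ 21 mm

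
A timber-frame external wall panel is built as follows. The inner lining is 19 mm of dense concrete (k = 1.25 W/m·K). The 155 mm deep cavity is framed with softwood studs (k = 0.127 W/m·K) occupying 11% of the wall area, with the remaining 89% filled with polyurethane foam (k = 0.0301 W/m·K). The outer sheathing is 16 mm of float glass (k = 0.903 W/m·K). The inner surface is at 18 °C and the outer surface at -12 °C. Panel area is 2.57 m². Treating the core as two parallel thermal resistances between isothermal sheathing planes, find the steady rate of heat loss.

Sheathing layers in series; stud and cavity paths in parallel between them.
R_inner = 0.019/(1.25×2.57) = 0.005914 K/W
R_stud  = 0.155/(0.127×0.11×2.57) = 4.317 K/W
R_cav   = 0.155/(0.0301×0.89×2.57) = 2.251 K/W
1/R_core = 1/R_stud + 1/R_cav → R_core = 1.48 K/W
R_outer = 0.016/(0.903×2.57) = 0.006894 K/W
R_total = 1.493 K/W
Q = ΔT/R_total = 30/1.493

Q ≈ 20.1 W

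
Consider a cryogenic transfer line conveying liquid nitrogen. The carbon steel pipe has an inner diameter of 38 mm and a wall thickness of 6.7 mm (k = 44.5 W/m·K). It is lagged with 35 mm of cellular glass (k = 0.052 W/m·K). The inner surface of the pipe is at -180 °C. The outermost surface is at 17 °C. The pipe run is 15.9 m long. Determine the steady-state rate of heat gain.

For a radial system each layer contributes R = ln(r_out/r_in)/(2πkL); films add R = 1/(hA).
R_carbon steel pipe wall = ln(25.7/19)/(2π×44.5×15.9) = 6.794×10^-5 K/W
R_cellular glass = ln(60.7/25.7)/(2π×0.052×15.9) = 0.1654 K/W
R_total = 0.1655 K/W
Q = ΔT/R_total = 197/0.1655

Q ≈ 1190 W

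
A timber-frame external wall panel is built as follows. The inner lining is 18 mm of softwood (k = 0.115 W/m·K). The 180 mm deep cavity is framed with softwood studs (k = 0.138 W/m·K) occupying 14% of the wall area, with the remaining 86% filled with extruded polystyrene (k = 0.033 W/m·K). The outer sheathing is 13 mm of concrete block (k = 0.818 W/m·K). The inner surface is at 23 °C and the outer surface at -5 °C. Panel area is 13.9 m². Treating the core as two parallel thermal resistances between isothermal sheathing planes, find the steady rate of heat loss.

Q ≈ 98.6 W

Sheathing layers in series; stud and cavity paths in parallel between them.
R_inner = 0.018/(0.115×13.9) = 0.01126 K/W
R_stud  = 0.18/(0.138×0.14×13.9) = 0.6703 K/W
R_cav   = 0.18/(0.033×0.86×13.9) = 0.4563 K/W
1/R_core = 1/R_stud + 1/R_cav → R_core = 0.2715 K/W
R_outer = 0.013/(0.818×13.9) = 0.001143 K/W
R_total = 0.2839 K/W
Q = ΔT/R_total = 28/0.2839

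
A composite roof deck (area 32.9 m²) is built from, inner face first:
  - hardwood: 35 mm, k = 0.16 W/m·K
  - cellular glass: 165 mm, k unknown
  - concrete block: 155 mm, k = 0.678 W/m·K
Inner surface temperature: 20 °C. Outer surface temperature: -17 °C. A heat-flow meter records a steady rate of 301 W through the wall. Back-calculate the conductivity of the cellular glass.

k ≈ 0.0459 W/(m·K)

Treating each layer as a thermal resistance in series:
R_hardwood = L/(kA) = 0.035/(0.16×32.9) = 0.006649 K/W
R_concrete block = L/(kA) = 0.155/(0.678×32.9) = 0.006949 K/W
Sum of known resistances R_other = 0.0136 K/W
Total R = ΔT/Q = 37/301 = 0.1229 K/W
R_cellular glass = R_total − R_other = 0.1093 K/W
k = L/(R·A) = 0.165/(0.1093×32.9)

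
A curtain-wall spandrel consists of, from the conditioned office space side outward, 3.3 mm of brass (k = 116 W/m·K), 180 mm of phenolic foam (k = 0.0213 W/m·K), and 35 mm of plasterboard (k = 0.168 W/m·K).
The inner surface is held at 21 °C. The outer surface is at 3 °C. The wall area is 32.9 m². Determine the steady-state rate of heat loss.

Thermal resistances in series:
R_brass = L/(kA) = 0.0033/(116×32.9) = 8.647×10^-7 K/W
R_phenolic foam = L/(kA) = 0.18/(0.0213×32.9) = 0.2569 K/W
R_plasterboard = L/(kA) = 0.035/(0.168×32.9) = 0.006332 K/W
R_total = 0.2632 K/W
Q = ΔT / R_total = 18 / 0.2632

Q ≈ 68.4 W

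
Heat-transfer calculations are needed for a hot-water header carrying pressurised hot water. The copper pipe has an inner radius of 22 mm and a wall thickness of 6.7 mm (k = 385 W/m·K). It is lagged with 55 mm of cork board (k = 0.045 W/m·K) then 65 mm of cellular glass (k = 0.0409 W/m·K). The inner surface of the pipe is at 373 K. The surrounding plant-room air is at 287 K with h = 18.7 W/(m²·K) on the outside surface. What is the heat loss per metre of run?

Treating each annulus and film as a series resistance:
R_copper pipe wall = ln(28.7/22)/(2π×385×1) = 1.099×10^-4 K/W
R_cork board = ln(83.7/28.7)/(2π×0.045×1) = 3.786 K/W
R_cellular glass = ln(148.7/83.7)/(2π×0.0409×1) = 2.236 K/W
R_outer film = 1/(h_o·2πr_oL) = 1/(18.7×2π×0.1487×1) = 0.05724 K/W
R_total = 6.079 K/W
Q = ΔT/R_total = 86/6.079

q′ ≈ 14.1 W/m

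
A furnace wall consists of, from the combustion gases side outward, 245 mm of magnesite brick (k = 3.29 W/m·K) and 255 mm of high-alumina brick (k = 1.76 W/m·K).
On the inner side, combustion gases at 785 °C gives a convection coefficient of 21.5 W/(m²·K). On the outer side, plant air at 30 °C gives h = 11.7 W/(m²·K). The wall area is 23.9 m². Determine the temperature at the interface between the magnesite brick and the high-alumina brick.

Using the resistance-network approach (series):
R_inner film = 1/(h_i·A) = 1/(21.5×23.9) = 0.001946 K/W
R_magnesite brick = L/(kA) = 0.245/(3.29×23.9) = 0.003116 K/W
R_high-alumina brick = L/(kA) = 0.255/(1.76×23.9) = 0.006062 K/W
R_outer film = 1/(h_o·A) = 1/(11.7×23.9) = 0.003576 K/W
R_total = 0.0147 K/W;  Q = ΔT/R_total = 755/0.0147 = 51360 W
T_interface = T_inner − Q·ΣR(inner→interface) = 785 − 51400×0.005062

T ≈ 525 °C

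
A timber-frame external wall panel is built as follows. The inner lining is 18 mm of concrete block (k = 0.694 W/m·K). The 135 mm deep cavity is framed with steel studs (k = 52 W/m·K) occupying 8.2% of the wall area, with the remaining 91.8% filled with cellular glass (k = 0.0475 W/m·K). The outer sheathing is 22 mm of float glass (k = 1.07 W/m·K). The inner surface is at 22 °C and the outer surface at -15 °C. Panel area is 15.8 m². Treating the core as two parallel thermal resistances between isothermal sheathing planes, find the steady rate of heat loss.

Sheathing layers in series; stud and cavity paths in parallel between them.
R_inner = 0.018/(0.694×15.8) = 0.001642 K/W
R_stud  = 0.135/(52×0.082×15.8) = 0.002004 K/W
R_cav   = 0.135/(0.0475×0.918×15.8) = 0.1959 K/W
1/R_core = 1/R_stud + 1/R_cav → R_core = 0.001984 K/W
R_outer = 0.022/(1.07×15.8) = 0.001301 K/W
R_total = 0.004926 K/W
Q = ΔT/R_total = 37/0.004926

Q ≈ 7510 W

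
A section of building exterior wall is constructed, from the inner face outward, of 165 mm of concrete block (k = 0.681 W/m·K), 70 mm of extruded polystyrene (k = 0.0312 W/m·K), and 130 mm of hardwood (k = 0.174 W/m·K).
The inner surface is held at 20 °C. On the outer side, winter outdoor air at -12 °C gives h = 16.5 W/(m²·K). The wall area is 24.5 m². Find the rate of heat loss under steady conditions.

Treating each layer as a thermal resistance in series:
R_concrete block = L/(kA) = 0.165/(0.681×24.5) = 0.009889 K/W
R_extruded polystyrene = L/(kA) = 0.07/(0.0312×24.5) = 0.09158 K/W
R_hardwood = L/(kA) = 0.13/(0.174×24.5) = 0.03049 K/W
R_outer film = 1/(h_o·A) = 1/(16.5×24.5) = 0.002474 K/W
R_total = 0.1344 K/W
Q = ΔT / R_total = 32 / 0.1344

Q ≈ 238 W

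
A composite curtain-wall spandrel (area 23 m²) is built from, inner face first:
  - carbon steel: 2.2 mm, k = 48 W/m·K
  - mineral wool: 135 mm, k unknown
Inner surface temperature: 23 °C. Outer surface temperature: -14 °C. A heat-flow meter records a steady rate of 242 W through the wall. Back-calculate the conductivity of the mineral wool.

Model the wall as resistances in series:
R_carbon steel = L/(kA) = 0.0022/(48×23) = 1.993×10^-6 K/W
Sum of known resistances R_other = 1.993×10^-6 K/W
Total R = ΔT/Q = 37/242 = 0.1529 K/W
R_mineral wool = R_total − R_other = 0.1529 K/W
k = L/(R·A) = 0.135/(0.1529×23)

k ≈ 0.0384 W/(m·K)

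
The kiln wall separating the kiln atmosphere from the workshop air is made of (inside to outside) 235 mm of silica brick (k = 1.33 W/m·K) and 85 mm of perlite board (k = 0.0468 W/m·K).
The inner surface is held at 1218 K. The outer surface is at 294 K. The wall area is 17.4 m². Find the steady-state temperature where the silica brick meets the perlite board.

Treating each layer as a thermal resistance in series:
R_silica brick = L/(kA) = 0.235/(1.33×17.4) = 0.01015 K/W
R_perlite board = L/(kA) = 0.085/(0.0468×17.4) = 0.1044 K/W
R_total = 0.1145 K/W;  Q = ΔT/R_total = 924/0.1145 = 8067 W
T_interface = T_inner − Q·ΣR(inner→interface) = 1218 − 8070×0.01015

T ≈ 1140 K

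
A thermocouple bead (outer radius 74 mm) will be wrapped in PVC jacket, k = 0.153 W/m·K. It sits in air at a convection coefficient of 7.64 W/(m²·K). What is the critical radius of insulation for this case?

For a sphere r_cr = 2k/h = 2×0.153/7.64
r_cr = 40.1 mm; since the bare radius (74 mm) is above r_cr, any added insulation will reduce heat loss.

r_cr ≈ 40.1 mm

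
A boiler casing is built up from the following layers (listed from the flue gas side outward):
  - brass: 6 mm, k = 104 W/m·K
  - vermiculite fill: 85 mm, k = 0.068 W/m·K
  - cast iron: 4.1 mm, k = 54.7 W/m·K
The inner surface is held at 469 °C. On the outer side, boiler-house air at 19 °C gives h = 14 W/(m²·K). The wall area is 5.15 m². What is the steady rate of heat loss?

Thermal resistances in series:
R_brass = L/(kA) = 0.006/(104×5.15) = 1.12×10^-5 K/W
R_vermiculite fill = L/(kA) = 0.085/(0.068×5.15) = 0.2427 K/W
R_cast iron = L/(kA) = 0.0041/(54.7×5.15) = 1.455×10^-5 K/W
R_outer film = 1/(h_o·A) = 1/(14×5.15) = 0.01387 K/W
R_total = 0.2566 K/W
Q = ΔT / R_total = 450 / 0.2566

Q ≈ 1750 W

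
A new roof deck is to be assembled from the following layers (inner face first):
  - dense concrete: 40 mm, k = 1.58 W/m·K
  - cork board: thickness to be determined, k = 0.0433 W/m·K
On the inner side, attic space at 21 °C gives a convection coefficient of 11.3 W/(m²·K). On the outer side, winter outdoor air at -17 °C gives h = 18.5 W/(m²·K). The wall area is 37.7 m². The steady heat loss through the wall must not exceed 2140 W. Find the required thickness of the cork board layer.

L ≈ 21.7 mm

Using the resistance-network approach (series):
R_inner film = 1/(h_i·A) = 1/(11.3×37.7) = 0.002347 K/W
R_dense concrete = L/(kA) = 0.04/(1.58×37.7) = 6.715×10^-4 K/W
R_outer film = 1/(h_o·A) = 1/(18.5×37.7) = 0.001434 K/W
Sum of the known resistances R_other = 0.004453 K/W
Required total resistance R_tot = ΔT/Q_allow = 38/2140 = 0.01776 K/W
R_cork board = R_tot − R_other = 0.0133 K/W
L = R·k·A = 0.0133×0.0433×37.7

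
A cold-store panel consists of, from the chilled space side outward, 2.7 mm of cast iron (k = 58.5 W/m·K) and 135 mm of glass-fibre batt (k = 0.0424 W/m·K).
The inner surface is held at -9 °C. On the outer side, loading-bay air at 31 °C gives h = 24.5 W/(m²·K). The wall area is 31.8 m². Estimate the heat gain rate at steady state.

Model the wall as resistances in series:
R_cast iron = L/(kA) = 0.0027/(58.5×31.8) = 1.451×10^-6 K/W
R_glass-fibre batt = L/(kA) = 0.135/(0.0424×31.8) = 0.1001 K/W
R_outer film = 1/(h_o·A) = 1/(24.5×31.8) = 0.001284 K/W
R_total = 0.1014 K/W
Q = ΔT / R_total = 40 / 0.1014

Q ≈ 394 W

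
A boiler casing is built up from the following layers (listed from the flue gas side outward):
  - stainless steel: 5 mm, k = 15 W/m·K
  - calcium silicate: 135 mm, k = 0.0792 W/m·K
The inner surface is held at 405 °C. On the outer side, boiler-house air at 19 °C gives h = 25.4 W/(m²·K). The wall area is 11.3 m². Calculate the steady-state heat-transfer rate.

Q ≈ 2500 W

Treating each layer as a thermal resistance in series:
R_stainless steel = L/(kA) = 0.005/(15×11.3) = 2.95×10^-5 K/W
R_calcium silicate = L/(kA) = 0.135/(0.0792×11.3) = 0.1508 K/W
R_outer film = 1/(h_o·A) = 1/(25.4×11.3) = 0.003484 K/W
R_total = 0.1544 K/W
Q = ΔT / R_total = 386 / 0.1544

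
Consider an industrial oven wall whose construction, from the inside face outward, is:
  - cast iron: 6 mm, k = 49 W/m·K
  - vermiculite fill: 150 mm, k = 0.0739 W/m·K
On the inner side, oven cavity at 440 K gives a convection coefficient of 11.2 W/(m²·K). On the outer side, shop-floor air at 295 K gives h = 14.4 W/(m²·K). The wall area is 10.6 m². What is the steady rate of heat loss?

Q ≈ 702 W

Model the wall as resistances in series:
R_inner film = 1/(h_i·A) = 1/(11.2×10.6) = 0.008423 K/W
R_cast iron = L/(kA) = 0.006/(49×10.6) = 1.155×10^-5 K/W
R_vermiculite fill = L/(kA) = 0.15/(0.0739×10.6) = 0.1915 K/W
R_outer film = 1/(h_o·A) = 1/(14.4×10.6) = 0.006551 K/W
R_total = 0.2065 K/W
Q = ΔT / R_total = 145 / 0.2065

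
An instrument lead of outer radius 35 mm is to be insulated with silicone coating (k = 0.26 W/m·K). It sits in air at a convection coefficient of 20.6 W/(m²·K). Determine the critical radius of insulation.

r_cr ≈ 12.6 mm

For a cylinder r_cr = k/h = 0.26/20.6
r_cr = 12.6 mm; since the bare radius (35 mm) is above r_cr, any added insulation will reduce heat loss.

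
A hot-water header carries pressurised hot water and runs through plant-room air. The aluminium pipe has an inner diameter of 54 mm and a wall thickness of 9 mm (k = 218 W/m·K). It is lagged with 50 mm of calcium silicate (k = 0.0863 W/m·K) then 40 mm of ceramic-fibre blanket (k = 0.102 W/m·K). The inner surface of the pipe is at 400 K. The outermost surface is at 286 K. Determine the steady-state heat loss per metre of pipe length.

q′ ≈ 51.8 W/m

Cylindrical conduction, so R = ln(r₂/r₁)/(2πkL) per layer, in series:
R_aluminium pipe wall = ln(36/27)/(2π×218×1) = 2.1×10^-4 K/W
R_calcium silicate = ln(86/36)/(2π×0.0863×1) = 1.606 K/W
R_ceramic-fibre blanket = ln(126/86)/(2π×0.102×1) = 0.5959 K/W
R_total = 2.202 K/W
Q = ΔT/R_total = 114/2.202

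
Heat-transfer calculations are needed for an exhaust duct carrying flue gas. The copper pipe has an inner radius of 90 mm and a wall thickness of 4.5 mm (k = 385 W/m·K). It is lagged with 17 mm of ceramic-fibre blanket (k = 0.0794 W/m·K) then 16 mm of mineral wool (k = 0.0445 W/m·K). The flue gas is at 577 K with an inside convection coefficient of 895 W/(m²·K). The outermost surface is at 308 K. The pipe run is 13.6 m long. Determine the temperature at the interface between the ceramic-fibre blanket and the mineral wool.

For a radial system each layer contributes R = ln(r_out/r_in)/(2πkL); films add R = 1/(hA).
R_inner film = 1/(h_i·2πr₁L) = 1/(895×2π×0.09×13.6) = 1.453×10^-4 K/W
R_copper pipe wall = ln(94.5/90)/(2π×385×13.6) = 1.483×10^-6 K/W
R_ceramic-fibre blanket = ln(111.5/94.5)/(2π×0.0794×13.6) = 0.02438 K/W
R_mineral wool = ln(127.5/111.5)/(2π×0.0445×13.6) = 0.03526 K/W
R_total = 0.05979 K/W
Q = ΔT/R_total = 269/0.05979
Q = 4500 W
T_interface = T_inner − Q·ΣR(inner→interface) = 577 − 4500×0.02453

T ≈ 467 K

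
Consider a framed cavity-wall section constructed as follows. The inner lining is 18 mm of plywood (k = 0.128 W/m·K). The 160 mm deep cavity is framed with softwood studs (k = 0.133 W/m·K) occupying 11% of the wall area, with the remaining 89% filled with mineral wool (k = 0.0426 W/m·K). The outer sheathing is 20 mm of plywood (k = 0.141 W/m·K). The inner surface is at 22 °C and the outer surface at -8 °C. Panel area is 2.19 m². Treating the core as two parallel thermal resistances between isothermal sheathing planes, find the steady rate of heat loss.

Q ≈ 19.7 W

Sheathing layers in series; stud and cavity paths in parallel between them.
R_inner = 0.018/(0.128×2.19) = 0.06421 K/W
R_stud  = 0.16/(0.133×0.11×2.19) = 4.994 K/W
R_cav   = 0.16/(0.0426×0.89×2.19) = 1.927 K/W
1/R_core = 1/R_stud + 1/R_cav → R_core = 1.39 K/W
R_outer = 0.02/(0.141×2.19) = 0.06477 K/W
R_total = 1.519 K/W
Q = ΔT/R_total = 30/1.519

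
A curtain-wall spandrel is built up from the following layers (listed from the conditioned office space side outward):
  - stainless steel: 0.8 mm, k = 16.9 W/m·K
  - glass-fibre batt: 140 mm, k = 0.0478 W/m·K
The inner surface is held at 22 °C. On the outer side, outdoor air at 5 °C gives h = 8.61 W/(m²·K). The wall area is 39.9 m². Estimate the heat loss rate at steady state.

Model the wall as resistances in series:
R_stainless steel = L/(kA) = 0.0008/(16.9×39.9) = 1.186×10^-6 K/W
R_glass-fibre batt = L/(kA) = 0.14/(0.0478×39.9) = 0.07341 K/W
R_outer film = 1/(h_o·A) = 1/(8.61×39.9) = 0.002911 K/W
R_total = 0.07632 K/W
Q = ΔT / R_total = 17 / 0.07632

Q ≈ 223 W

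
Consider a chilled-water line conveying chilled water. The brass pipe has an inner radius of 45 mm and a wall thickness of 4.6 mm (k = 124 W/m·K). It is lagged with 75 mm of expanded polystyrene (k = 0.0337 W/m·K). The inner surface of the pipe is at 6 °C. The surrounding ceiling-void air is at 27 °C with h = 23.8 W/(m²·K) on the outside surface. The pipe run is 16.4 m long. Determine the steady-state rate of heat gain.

Cylindrical conduction, so R = ln(r₂/r₁)/(2πkL) per layer, in series:
R_brass pipe wall = ln(49.6/45)/(2π×124×16.4) = 7.617×10^-6 K/W
R_expanded polystyrene = ln(124.6/49.6)/(2π×0.0337×16.4) = 0.2653 K/W
R_outer film = 1/(h_o·2πr_oL) = 1/(23.8×2π×0.1246×16.4) = 0.003273 K/W
R_total = 0.2685 K/W
Q = ΔT/R_total = 21/0.2685

Q ≈ 78.2 W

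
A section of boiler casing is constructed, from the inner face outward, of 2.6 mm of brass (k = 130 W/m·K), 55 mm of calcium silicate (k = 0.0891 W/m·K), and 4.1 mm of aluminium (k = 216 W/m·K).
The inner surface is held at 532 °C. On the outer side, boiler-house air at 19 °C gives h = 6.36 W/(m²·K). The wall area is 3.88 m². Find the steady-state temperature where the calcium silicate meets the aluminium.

T ≈ 123 °C

Treating each layer as a thermal resistance in series:
R_brass = L/(kA) = 0.0026/(130×3.88) = 5.155×10^-6 K/W
R_calcium silicate = L/(kA) = 0.055/(0.0891×3.88) = 0.1591 K/W
R_aluminium = L/(kA) = 0.0041/(216×3.88) = 4.892×10^-6 K/W
R_outer film = 1/(h_o·A) = 1/(6.36×3.88) = 0.04052 K/W
R_total = 0.1996 K/W;  Q = ΔT/R_total = 513/0.1996 = 2570 W
T_interface = T_inner − Q·ΣR(inner→interface) = 532 − 2570×0.1591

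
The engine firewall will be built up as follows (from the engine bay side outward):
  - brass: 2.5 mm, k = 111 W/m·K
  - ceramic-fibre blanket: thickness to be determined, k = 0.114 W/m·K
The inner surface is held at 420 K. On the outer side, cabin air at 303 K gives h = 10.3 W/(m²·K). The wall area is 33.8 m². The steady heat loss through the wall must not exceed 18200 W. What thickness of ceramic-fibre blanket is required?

Series thermal resistances:
R_brass = L/(kA) = 0.0025/(111×33.8) = 6.663×10^-7 K/W
R_outer film = 1/(h_o·A) = 1/(10.3×33.8) = 0.002872 K/W
Sum of the known resistances R_other = 0.002873 K/W
Required total resistance R_tot = ΔT/Q_allow = 117/18200 = 0.006429 K/W
R_ceramic-fibre blanket = R_tot − R_other = 0.003555 K/W
L = R·k·A = 0.003555×0.114×33.8

L ≈ 13.7 mm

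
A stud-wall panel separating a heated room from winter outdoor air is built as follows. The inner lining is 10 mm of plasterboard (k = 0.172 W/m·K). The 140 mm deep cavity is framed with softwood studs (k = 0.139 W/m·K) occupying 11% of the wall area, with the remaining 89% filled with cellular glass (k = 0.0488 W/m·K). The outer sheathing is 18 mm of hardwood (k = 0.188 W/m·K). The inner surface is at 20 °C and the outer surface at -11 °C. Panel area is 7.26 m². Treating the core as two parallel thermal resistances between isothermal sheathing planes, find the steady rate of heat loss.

Sheathing layers in series; stud and cavity paths in parallel between them.
R_inner = 0.01/(0.172×7.26) = 0.008008 K/W
R_stud  = 0.14/(0.139×0.11×7.26) = 1.261 K/W
R_cav   = 0.14/(0.0488×0.89×7.26) = 0.444 K/W
1/R_core = 1/R_stud + 1/R_cav → R_core = 0.3284 K/W
R_outer = 0.018/(0.188×7.26) = 0.01319 K/W
R_total = 0.3496 K/W
Q = ΔT/R_total = 31/0.3496

Q ≈ 88.7 W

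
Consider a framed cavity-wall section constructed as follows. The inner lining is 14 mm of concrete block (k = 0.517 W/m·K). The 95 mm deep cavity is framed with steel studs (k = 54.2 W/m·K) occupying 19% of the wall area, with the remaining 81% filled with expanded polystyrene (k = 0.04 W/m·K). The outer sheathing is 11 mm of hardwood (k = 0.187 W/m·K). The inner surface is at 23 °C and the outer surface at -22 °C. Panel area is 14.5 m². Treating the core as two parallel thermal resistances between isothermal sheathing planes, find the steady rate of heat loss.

Sheathing layers in series; stud and cavity paths in parallel between them.
R_inner = 0.014/(0.517×14.5) = 0.001868 K/W
R_stud  = 0.095/(54.2×0.19×14.5) = 6.362×10^-4 K/W
R_cav   = 0.095/(0.04×0.81×14.5) = 0.2022 K/W
1/R_core = 1/R_stud + 1/R_cav → R_core = 6.342×10^-4 K/W
R_outer = 0.011/(0.187×14.5) = 0.004057 K/W
R_total = 0.006559 K/W
Q = ΔT/R_total = 45/0.006559

Q ≈ 6860 W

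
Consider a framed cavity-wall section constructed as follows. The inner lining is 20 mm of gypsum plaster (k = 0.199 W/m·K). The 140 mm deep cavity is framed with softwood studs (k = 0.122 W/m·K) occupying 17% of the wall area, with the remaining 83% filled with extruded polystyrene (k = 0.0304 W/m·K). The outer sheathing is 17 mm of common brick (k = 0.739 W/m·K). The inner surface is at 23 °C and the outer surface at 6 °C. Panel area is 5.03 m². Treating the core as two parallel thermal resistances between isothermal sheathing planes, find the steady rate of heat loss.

Sheathing layers in series; stud and cavity paths in parallel between them.
R_inner = 0.02/(0.199×5.03) = 0.01998 K/W
R_stud  = 0.14/(0.122×0.17×5.03) = 1.342 K/W
R_cav   = 0.14/(0.0304×0.83×5.03) = 1.103 K/W
1/R_core = 1/R_stud + 1/R_cav → R_core = 0.6054 K/W
R_outer = 0.017/(0.739×5.03) = 0.004573 K/W
R_total = 0.63 K/W
Q = ΔT/R_total = 17/0.63

Q ≈ 27 W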